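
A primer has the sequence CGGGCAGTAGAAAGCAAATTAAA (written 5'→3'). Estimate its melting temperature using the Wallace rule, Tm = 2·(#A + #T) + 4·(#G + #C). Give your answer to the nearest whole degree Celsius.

64°C

Base counts: A=11, T=3, G=6, C=3 (length 23).
Tm = 2·(11+3) + 4·(6+3) = 2·14 + 4·9 = 28 + 36 = 64°C.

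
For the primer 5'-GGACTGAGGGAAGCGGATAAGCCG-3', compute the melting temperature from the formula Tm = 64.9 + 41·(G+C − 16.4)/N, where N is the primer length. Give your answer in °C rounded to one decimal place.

Base counts: A=7, T=2, G=11, C=4; G+C = 15, N = 24.
Tm = 64.9 + 41·(15 − 16.4)/24 = 64.9 + -57.40/24 = 62.5°C.

62.5°C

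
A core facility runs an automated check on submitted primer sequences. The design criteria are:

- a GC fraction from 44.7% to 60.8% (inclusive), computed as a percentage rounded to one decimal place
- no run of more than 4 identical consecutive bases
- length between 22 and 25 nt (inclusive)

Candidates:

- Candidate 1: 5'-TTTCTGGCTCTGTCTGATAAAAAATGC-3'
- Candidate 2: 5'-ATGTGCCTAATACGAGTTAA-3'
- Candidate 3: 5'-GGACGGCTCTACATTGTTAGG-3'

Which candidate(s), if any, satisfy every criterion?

Candidate 1 (27 nt, A=7 T=10 G=5 C=5): GC 10/27 = 37.0%, outside 44.7–60.8% ✗; longest run = 6, exceeds 4 ✗; length 27, outside 22–25 ✗ — fails.
Candidate 2 (20 nt, A=7 T=6 G=4 C=3): GC 7/20 = 35.0%, outside 44.7–60.8% ✗; longest run = 2 ✓; length 20, outside 22–25 ✗ — fails.
Candidate 3 (21 nt, A=4 T=6 G=7 C=4): GC 11/21 = 52.4% ✓; longest run = 2 ✓; length 21, outside 22–25 ✗ — fails.

None of the candidates satisfy all criteria.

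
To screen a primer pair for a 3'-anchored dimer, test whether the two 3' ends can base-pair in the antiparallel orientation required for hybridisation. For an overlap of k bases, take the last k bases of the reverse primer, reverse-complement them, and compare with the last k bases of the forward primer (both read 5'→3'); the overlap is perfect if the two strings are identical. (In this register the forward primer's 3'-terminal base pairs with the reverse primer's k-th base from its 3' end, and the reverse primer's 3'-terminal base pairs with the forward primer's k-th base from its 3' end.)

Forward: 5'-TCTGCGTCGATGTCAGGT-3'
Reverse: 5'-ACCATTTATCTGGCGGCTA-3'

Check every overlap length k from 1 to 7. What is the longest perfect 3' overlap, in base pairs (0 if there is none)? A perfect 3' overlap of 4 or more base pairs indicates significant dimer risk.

Longest perfect overlap: 1 complementary base pair; below the dimer-risk threshold (threshold 4).

Last 7 bases (5'→3') — forward …GTCAGGT, reverse …GCGGCTA.
Reverse complement of the reverse primer's last 7 bases: TAGCCGC; its first k bases are the reverse complement of the reverse primer's last k bases, so a perfect k-base overlap needs the forward primer's last k bases to equal them.
Comparing (forward last k vs required): k=1: T vs T ✓; k=2: GT vs TA ✗; k=3: GGT vs TAG ✗; k=4: AGGT vs TAGC ✗; k=5: CAGGT vs TAGCC ✗; k=6: TCAGGT vs TAGCCG ✗; k=7: GTCAGGT vs TAGCCGC ✗.
Only k = 1 is perfect, so the longest perfect 3' overlap is 1.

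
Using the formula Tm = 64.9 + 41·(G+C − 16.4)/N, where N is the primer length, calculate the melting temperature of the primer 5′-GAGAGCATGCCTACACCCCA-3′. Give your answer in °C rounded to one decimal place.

55.9°C

Base counts: A=6, T=2, G=4, C=8; G+C = 12, N = 20.
Tm = 64.9 + 41·(12 − 16.4)/20 = 64.9 + -180.40/20 = 55.9°C.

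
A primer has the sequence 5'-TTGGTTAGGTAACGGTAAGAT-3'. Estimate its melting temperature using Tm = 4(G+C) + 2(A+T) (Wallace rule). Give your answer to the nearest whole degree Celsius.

58°C

Base counts: A=6, T=7, G=7, C=1 (length 21).
Tm = 2·(6+7) + 4·(7+1) = 2·13 + 4·8 = 26 + 32 = 58°C.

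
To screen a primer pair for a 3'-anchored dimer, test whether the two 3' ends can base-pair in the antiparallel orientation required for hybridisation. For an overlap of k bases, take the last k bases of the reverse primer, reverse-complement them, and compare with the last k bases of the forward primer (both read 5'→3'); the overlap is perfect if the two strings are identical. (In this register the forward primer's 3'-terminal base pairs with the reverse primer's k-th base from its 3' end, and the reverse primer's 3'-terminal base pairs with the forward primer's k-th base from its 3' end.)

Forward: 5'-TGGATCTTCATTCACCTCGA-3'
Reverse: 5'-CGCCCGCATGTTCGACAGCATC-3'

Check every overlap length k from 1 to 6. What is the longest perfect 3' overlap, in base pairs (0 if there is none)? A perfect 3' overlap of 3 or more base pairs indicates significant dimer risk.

Last 6 bases (5'→3') — forward …CCTCGA, reverse …AGCATC.
Reverse complement of the reverse primer's last 6 bases: GATGCT; its first k bases are the reverse complement of the reverse primer's last k bases, so a perfect k-base overlap needs the forward primer's last k bases to equal them.
Comparing (forward last k vs required): k=1: A vs G ✗; k=2: GA vs GA ✓; k=3: CGA vs GAT ✗; k=4: TCGA vs GATG ✗; k=5: CTCGA vs GATGC ✗; k=6: CCTCGA vs GATGCT ✗.
Only k = 2 is perfect, so the longest perfect 3' overlap is 2.

Longest perfect overlap: 2 complementary base pairs; below the dimer-risk threshold (threshold 3).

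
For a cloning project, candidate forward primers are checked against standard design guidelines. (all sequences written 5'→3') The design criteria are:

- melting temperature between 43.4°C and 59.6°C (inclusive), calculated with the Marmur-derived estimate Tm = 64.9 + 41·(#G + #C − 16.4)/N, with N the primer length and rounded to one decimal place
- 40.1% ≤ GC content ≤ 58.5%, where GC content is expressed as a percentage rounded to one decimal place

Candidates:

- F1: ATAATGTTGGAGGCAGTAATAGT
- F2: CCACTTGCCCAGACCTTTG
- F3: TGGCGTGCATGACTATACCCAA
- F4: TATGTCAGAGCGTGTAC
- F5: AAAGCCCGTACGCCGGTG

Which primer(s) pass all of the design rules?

F2, F3 and F4.

F1 (23 nt, A=8 T=7 G=7 C=1): Tm = 64.9 + 41·(8 − 16.4)/23 = 49.9°C ✓; GC 8/23 = 34.8%, outside 40.1–58.5% ✗ — fails.
F2 (19 nt, A=3 T=5 G=3 C=8): Tm = 64.9 + 41·(11 − 16.4)/19 = 53.2°C ✓; GC 11/19 = 57.9% ✓ — passes.
F3 (22 nt, A=6 T=5 G=5 C=6): Tm = 64.9 + 41·(11 − 16.4)/22 = 54.8°C ✓; GC 11/22 = 50.0% ✓ — passes.
F4 (17 nt, A=4 T=5 G=5 C=3): Tm = 64.9 + 41·(8 − 16.4)/17 = 44.6°C ✓; GC 8/17 = 47.1% ✓ — passes.
F5 (18 nt, A=4 T=2 G=6 C=6): Tm = 64.9 + 41·(12 − 16.4)/18 = 54.9°C ✓; GC 12/18 = 66.7%, outside 40.1–58.5% ✗ — fails.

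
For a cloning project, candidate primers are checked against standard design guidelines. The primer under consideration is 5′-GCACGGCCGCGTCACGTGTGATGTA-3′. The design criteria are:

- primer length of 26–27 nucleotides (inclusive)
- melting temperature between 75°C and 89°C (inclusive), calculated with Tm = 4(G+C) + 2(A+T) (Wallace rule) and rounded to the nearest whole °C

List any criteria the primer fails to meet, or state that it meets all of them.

Fails: length.

Base counts: A=4, T=5, G=9, C=7 (length 25).
length: length 25, outside 26–27 ✗
Tm: Tm = 2·9 + 4·16 = 82°C ✓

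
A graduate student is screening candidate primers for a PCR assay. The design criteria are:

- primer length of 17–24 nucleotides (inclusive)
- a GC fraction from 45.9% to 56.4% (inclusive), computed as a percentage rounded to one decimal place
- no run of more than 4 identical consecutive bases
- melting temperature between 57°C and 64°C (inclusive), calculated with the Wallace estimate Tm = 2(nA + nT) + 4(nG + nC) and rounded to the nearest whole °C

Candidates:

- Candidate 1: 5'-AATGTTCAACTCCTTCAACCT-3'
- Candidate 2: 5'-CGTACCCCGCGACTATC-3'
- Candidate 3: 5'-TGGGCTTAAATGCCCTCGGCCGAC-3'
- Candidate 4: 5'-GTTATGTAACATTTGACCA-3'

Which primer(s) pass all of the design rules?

None of the candidates satisfy all criteria.

Candidate 1 (21 nt, A=6 T=7 G=1 C=7): length 21 ✓; GC 8/21 = 38.1%, outside 45.9–56.4% ✗; longest run = 2 ✓; Tm = 2·13 + 4·8 = 58°C ✓ — fails.
Candidate 2 (17 nt, A=3 T=3 G=3 C=8): length 17 ✓; GC 11/17 = 64.7%, outside 45.9–56.4% ✗; longest run = 4 ✓; Tm = 2·6 + 4·11 = 56°C, outside 57–64°C ✗ — fails.
Candidate 3 (24 nt, A=4 T=5 G=7 C=8): length 24 ✓; GC 15/24 = 62.5%, outside 45.9–56.4% ✗; longest run = 3 ✓; Tm = 2·9 + 4·15 = 78°C, outside 57–64°C ✗ — fails.
Candidate 4 (19 nt, A=6 T=7 G=3 C=3): length 19 ✓; GC 6/19 = 31.6%, outside 45.9–56.4% ✗; longest run = 3 ✓; Tm = 2·13 + 4·6 = 50°C, outside 57–64°C ✗ — fails.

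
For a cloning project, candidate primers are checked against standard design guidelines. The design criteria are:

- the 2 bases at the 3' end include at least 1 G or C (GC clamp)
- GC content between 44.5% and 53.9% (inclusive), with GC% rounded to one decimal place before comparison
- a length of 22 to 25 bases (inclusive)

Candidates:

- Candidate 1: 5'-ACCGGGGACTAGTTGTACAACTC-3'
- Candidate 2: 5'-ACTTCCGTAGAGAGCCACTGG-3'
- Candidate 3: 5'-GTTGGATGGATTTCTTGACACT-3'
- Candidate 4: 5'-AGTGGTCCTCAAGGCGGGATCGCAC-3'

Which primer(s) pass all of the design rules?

Candidate 1 only.

Candidate 1 (23 nt, A=6 T=5 G=6 C=6): 3' end TC has 1 G/C ✓; GC 12/23 = 52.2% ✓; length 23 ✓ — passes.
Candidate 2 (21 nt, A=5 T=4 G=6 C=6): 3' end GG has 2 G/C ✓; GC 12/21 = 57.1%, outside 44.5–53.9% ✗; length 21, outside 22–25 ✗ — fails.
Candidate 3 (22 nt, A=4 T=9 G=6 C=3): 3' end CT has 1 G/C ✓; GC 9/22 = 40.9%, outside 44.5–53.9% ✗; length 22 ✓ — fails.
Candidate 4 (25 nt, A=5 T=4 G=9 C=7): 3' end AC has 1 G/C ✓; GC 16/25 = 64.0%, outside 44.5–53.9% ✗; length 25 ✓ — fails.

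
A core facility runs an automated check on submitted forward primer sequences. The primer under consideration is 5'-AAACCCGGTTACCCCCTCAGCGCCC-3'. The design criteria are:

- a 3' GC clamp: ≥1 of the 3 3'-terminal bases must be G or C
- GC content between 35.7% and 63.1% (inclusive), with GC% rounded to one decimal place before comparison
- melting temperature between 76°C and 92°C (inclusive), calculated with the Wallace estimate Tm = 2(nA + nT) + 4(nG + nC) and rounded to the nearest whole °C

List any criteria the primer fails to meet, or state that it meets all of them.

Base counts: A=5, T=3, G=4, C=13 (length 25).
GC clamp: 3' end CCC has 3 G/C ✓
GC content: GC 17/25 = 68.0%, outside 35.7–63.1% ✗
Tm: Tm = 2·8 + 4·17 = 84°C ✓

Fails: GC content.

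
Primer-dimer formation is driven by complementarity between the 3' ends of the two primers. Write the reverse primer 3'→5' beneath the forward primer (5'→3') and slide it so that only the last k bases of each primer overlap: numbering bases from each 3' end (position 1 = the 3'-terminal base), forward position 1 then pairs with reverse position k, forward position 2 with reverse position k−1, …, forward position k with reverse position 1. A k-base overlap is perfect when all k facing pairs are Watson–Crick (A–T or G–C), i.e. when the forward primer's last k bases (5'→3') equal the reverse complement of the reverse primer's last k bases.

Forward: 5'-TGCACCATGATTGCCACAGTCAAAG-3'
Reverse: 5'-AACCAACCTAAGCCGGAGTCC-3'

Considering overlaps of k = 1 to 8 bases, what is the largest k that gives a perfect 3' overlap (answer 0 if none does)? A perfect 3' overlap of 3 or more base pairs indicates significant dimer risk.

Longest perfect overlap: 1 complementary base pair; below the dimer-risk threshold (threshold 3).

Last 8 bases (5'→3') — forward …AGTCAAAG, reverse …CGGAGTCC.
Reverse complement of the reverse primer's last 8 bases: GGACTCCG; its first k bases are the reverse complement of the reverse primer's last k bases, so a perfect k-base overlap needs the forward primer's last k bases to equal them.
Comparing (forward last k vs required): k=1: G vs G ✓; k=2: AG vs GG ✗; k=3: AAG vs GGA ✗; k=4: AAAG vs GGAC ✗; k=5: CAAAG vs GGACT ✗; k=6: TCAAAG vs GGACTC ✗; k=7: GTCAAAG vs GGACTCC ✗; k=8: AGTCAAAG vs GGACTCCG ✗.
Only k = 1 is perfect, so the longest perfect 3' overlap is 1.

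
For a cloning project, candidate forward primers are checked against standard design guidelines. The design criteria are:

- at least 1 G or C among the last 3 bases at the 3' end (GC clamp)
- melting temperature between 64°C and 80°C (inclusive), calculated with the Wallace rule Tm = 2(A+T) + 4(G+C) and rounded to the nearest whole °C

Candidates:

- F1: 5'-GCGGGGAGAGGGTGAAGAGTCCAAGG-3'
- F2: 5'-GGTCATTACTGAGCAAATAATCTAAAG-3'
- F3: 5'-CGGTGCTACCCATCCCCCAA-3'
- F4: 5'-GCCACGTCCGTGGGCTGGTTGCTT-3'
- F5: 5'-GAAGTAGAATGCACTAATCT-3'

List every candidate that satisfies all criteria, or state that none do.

F1 (26 nt, A=7 T=2 G=14 C=3): 3' end AGG has 2 G/C ✓; Tm = 2·9 + 4·17 = 86°C, outside 64–80°C ✗ — fails.
F2 (27 nt, A=11 T=7 G=5 C=4): 3' end AAG has 1 G/C ✓; Tm = 2·18 + 4·9 = 72°C ✓ — passes.
F3 (20 nt, A=4 T=3 G=3 C=10): 3' end CAA has 1 G/C ✓; Tm = 2·7 + 4·13 = 66°C ✓ — passes.
F4 (24 nt, A=1 T=7 G=9 C=7): 3' end CTT has 1 G/C ✓; Tm = 2·8 + 4·16 = 80°C ✓ — passes.
F5 (20 nt, A=8 T=5 G=4 C=3): 3' end TCT has 1 G/C ✓; Tm = 2·13 + 4·7 = 54°C, outside 64–80°C ✗ — fails.

F2, F3 and F4.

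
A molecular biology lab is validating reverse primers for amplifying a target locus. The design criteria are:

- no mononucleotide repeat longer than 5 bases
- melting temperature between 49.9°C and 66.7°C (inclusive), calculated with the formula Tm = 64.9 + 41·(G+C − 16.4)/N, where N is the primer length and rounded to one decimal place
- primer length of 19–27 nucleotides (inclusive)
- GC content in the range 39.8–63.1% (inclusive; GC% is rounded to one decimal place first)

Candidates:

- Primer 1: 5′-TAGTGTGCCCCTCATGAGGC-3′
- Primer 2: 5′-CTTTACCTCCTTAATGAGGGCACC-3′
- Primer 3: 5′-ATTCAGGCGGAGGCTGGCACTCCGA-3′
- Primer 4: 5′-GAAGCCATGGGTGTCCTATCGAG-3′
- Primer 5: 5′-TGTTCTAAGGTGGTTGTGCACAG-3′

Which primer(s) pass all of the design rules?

Primer 1 (20 nt, A=3 T=5 G=6 C=6): longest run = 4 ✓; Tm = 64.9 + 41·(12 − 16.4)/20 = 55.9°C ✓; length 20 ✓; GC 12/20 = 60.0% ✓ — passes.
Primer 2 (24 nt, A=5 T=7 G=4 C=8): longest run = 3 ✓; Tm = 64.9 + 41·(12 − 16.4)/24 = 57.4°C ✓; length 24 ✓; GC 12/24 = 50.0% ✓ — passes.
Primer 3 (25 nt, A=5 T=4 G=9 C=7): longest run = 2 ✓; Tm = 64.9 + 41·(16 − 16.4)/25 = 64.2°C ✓; length 25 ✓; GC 16/25 = 64.0%, outside 39.8–63.1% ✗ — fails.
Primer 4 (23 nt, A=5 T=5 G=8 C=5): longest run = 3 ✓; Tm = 64.9 + 41·(13 − 16.4)/23 = 58.8°C ✓; length 23 ✓; GC 13/23 = 56.5% ✓ — passes.
Primer 5 (23 nt, A=4 T=8 G=8 C=3): longest run = 2 ✓; Tm = 64.9 + 41·(11 − 16.4)/23 = 55.3°C ✓; length 23 ✓; GC 11/23 = 47.8% ✓ — passes.

Primer 1, Primer 2, Primer 4 and Primer 5.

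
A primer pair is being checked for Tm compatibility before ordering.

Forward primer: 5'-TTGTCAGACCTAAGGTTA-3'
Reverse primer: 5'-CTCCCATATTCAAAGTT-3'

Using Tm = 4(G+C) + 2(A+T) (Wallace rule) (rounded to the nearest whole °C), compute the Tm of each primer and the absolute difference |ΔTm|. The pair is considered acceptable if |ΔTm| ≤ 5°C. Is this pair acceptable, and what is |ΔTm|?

Forward: A=5 T=6 G=4 C=3 → Tm = 2·11 + 4·7 = 50°C.
Reverse: A=5 T=6 G=1 C=5 → Tm = 2·11 + 4·6 = 46°C.
|ΔTm| = |50 − 46| = 4°C, ≤ 5°C.

|ΔTm| = 4°C; the pair is acceptable.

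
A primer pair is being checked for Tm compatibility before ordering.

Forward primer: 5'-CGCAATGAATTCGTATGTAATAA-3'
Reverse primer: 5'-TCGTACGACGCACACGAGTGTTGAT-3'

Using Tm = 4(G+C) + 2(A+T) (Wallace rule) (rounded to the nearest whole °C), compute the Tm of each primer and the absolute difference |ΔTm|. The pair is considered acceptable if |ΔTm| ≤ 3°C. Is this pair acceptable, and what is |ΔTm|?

|ΔTm| = 16°C; the pair is not acceptable.

Forward: A=9 T=7 G=4 C=3 → Tm = 2·16 + 4·7 = 60°C.
Reverse: A=6 T=6 G=7 C=6 → Tm = 2·12 + 4·13 = 76°C.
|ΔTm| = |60 − 76| = 16°C, > 3°C.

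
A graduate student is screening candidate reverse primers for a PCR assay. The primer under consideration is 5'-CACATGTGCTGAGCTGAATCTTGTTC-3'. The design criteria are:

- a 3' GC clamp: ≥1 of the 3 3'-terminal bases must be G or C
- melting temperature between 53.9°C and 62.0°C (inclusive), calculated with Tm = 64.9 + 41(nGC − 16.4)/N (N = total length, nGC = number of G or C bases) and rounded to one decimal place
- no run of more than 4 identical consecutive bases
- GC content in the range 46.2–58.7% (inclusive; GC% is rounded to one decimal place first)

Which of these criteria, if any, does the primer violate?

Meets all criteria.

Base counts: A=5, T=9, G=6, C=6 (length 26).
GC clamp: 3' end TTC has 1 G/C ✓
Tm: Tm = 64.9 + 41·(12 − 16.4)/26 = 58.0°C ✓
homopolymer run: longest run = 2 ✓
GC content: GC 12/26 = 46.2% ✓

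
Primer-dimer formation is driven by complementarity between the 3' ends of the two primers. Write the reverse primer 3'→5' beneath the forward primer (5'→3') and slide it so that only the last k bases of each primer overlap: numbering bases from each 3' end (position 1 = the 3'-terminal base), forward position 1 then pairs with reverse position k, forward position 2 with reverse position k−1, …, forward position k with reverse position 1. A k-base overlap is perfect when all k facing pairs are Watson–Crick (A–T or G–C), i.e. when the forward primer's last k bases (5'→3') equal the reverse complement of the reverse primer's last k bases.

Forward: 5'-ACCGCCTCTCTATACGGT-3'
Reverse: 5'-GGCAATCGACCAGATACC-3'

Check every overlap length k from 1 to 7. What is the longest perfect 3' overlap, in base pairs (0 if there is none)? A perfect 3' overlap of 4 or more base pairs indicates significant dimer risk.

Longest perfect overlap: 3 complementary base pairs; below the dimer-risk threshold (threshold 4).

Last 7 bases (5'→3') — forward …ATACGGT, reverse …AGATACC.
Reverse complement of the reverse primer's last 7 bases: GGTATCT; its first k bases are the reverse complement of the reverse primer's last k bases, so a perfect k-base overlap needs the forward primer's last k bases to equal them.
Comparing (forward last k vs required): k=1: T vs G ✗; k=2: GT vs GG ✗; k=3: GGT vs GGT ✓; k=4: CGGT vs GGTA ✗; k=5: ACGGT vs GGTAT ✗; k=6: TACGGT vs GGTATC ✗; k=7: ATACGGT vs GGTATCT ✗.
Only k = 3 is perfect, so the longest perfect 3' overlap is 3.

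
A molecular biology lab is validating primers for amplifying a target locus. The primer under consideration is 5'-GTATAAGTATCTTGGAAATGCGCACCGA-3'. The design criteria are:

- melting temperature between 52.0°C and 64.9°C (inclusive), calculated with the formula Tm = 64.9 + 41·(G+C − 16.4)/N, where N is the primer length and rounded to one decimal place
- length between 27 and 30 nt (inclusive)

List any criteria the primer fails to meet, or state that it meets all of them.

Base counts: A=9, T=7, G=7, C=5 (length 28).
Tm: Tm = 64.9 + 41·(12 − 16.4)/28 = 58.5°C ✓
length: length 28 ✓

Meets all criteria.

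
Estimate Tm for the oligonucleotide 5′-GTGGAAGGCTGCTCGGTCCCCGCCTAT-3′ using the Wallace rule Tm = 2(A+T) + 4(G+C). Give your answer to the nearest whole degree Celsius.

Base counts: A=3, T=6, G=9, C=9 (length 27).
Tm = 2·(3+6) + 4·(9+9) = 2·9 + 4·18 = 18 + 72 = 90°C.

90°C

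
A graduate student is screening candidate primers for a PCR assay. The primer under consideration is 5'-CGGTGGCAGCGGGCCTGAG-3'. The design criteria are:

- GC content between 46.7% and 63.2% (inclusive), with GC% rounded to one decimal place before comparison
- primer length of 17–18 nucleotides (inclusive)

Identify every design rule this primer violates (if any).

Fails: GC content, length.

Base counts: A=2, T=2, G=10, C=5 (length 19).
GC content: GC 15/19 = 78.9%, outside 46.7–63.2% ✗
length: length 19, outside 17–18 ✗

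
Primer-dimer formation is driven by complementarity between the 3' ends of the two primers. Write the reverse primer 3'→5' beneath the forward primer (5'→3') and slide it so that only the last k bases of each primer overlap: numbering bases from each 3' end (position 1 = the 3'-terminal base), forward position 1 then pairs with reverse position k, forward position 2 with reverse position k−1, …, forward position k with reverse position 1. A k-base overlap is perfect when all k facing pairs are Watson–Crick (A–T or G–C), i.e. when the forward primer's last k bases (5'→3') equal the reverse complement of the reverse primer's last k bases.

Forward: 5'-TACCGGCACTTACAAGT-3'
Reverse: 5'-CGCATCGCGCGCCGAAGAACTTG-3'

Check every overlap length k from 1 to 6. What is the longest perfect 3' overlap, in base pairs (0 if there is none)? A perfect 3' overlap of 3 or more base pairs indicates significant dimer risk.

Longest perfect overlap: 5 complementary base pairs; significant dimer risk (threshold 3).

Last 6 bases (5'→3') — forward …ACAAGT, reverse …AACTTG.
Reverse complement of the reverse primer's last 6 bases: CAAGTT; its first k bases are the reverse complement of the reverse primer's last k bases, so a perfect k-base overlap needs the forward primer's last k bases to equal them.
Comparing (forward last k vs required): k=1: T vs C ✗; k=2: GT vs CA ✗; k=3: AGT vs CAA ✗; k=4: AAGT vs CAAG ✗; k=5: CAAGT vs CAAGT ✓; k=6: ACAAGT vs CAAGTT ✗.
Only k = 5 is perfect, so the longest perfect 3' overlap is 5.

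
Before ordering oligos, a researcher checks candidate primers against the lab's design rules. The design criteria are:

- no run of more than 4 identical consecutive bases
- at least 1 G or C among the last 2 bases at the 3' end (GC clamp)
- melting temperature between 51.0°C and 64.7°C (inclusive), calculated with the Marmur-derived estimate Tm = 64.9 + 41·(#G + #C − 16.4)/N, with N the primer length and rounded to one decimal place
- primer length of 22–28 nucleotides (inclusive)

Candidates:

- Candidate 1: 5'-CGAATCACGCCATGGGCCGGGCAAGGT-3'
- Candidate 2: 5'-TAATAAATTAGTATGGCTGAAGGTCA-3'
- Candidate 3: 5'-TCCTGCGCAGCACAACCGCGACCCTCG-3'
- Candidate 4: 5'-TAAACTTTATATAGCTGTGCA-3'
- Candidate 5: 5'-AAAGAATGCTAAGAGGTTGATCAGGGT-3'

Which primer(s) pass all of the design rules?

Candidate 2 and Candidate 5.

Candidate 1 (27 nt, A=6 T=3 G=10 C=8): longest run = 3 ✓; 3' end GT has 1 G/C ✓; Tm = 64.9 + 41·(18 − 16.4)/27 = 67.3°C, outside 51.0–64.7°C ✗; length 27 ✓ — fails.
Candidate 2 (26 nt, A=10 T=8 G=6 C=2): longest run = 3 ✓; 3' end CA has 1 G/C ✓; Tm = 64.9 + 41·(8 − 16.4)/26 = 51.7°C ✓; length 26 ✓ — passes.
Candidate 3 (27 nt, A=5 T=3 G=6 C=13): longest run = 3 ✓; 3' end CG has 2 G/C ✓; Tm = 64.9 + 41·(19 − 16.4)/27 = 68.8°C, outside 51.0–64.7°C ✗; length 27 ✓ — fails.
Candidate 4 (21 nt, A=7 T=8 G=3 C=3): longest run = 3 ✓; 3' end CA has 1 G/C ✓; Tm = 64.9 + 41·(6 − 16.4)/21 = 44.6°C, outside 51.0–64.7°C ✗; length 21, outside 22–28 ✗ — fails.
Candidate 5 (27 nt, A=10 T=6 G=9 C=2): longest run = 3 ✓; 3' end GT has 1 G/C ✓; Tm = 64.9 + 41·(11 − 16.4)/27 = 56.7°C ✓; length 27 ✓ — passes.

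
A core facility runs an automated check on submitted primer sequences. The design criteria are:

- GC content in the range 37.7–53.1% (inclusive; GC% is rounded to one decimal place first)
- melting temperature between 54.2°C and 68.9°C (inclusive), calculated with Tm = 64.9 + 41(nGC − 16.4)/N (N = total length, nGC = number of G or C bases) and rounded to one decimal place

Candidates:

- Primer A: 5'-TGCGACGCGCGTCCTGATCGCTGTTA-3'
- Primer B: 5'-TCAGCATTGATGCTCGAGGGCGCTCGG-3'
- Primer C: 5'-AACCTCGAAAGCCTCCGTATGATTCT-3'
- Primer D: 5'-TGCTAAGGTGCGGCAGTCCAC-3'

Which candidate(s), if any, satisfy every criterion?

Primer A (26 nt, A=3 T=7 G=8 C=8): GC 16/26 = 61.5%, outside 37.7–53.1% ✗; Tm = 64.9 + 41·(16 − 16.4)/26 = 64.3°C ✓ — fails.
Primer B (27 nt, A=4 T=6 G=10 C=7): GC 17/27 = 63.0%, outside 37.7–53.1% ✗; Tm = 64.9 + 41·(17 − 16.4)/27 = 65.8°C ✓ — fails.
Primer C (26 nt, A=7 T=7 G=4 C=8): GC 12/26 = 46.2% ✓; Tm = 64.9 + 41·(12 − 16.4)/26 = 58.0°C ✓ — passes.
Primer D (21 nt, A=4 T=4 G=7 C=6): GC 13/21 = 61.9%, outside 37.7–53.1% ✗; Tm = 64.9 + 41·(13 − 16.4)/21 = 58.3°C ✓ — fails.

Primer C only.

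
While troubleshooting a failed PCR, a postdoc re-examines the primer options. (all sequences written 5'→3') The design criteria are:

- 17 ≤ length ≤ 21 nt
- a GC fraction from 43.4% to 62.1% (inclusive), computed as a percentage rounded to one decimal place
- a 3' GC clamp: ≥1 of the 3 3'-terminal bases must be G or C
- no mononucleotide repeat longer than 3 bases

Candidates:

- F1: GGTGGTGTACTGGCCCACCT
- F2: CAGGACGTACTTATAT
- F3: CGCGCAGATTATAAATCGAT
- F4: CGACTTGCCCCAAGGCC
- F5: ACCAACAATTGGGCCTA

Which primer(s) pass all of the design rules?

F1 (20 nt, A=2 T=5 G=7 C=6): length 20 ✓; GC 13/20 = 65.0%, outside 43.4–62.1% ✗; 3' end CCT has 2 G/C ✓; longest run = 3 ✓ — fails.
F2 (16 nt, A=5 T=5 G=3 C=3): length 16, outside 17–21 ✗; GC 6/16 = 37.5%, outside 43.4–62.1% ✗; 3' end TAT has 0 G/C, need ≥1 ✗; longest run = 2 ✓ — fails.
F3 (20 nt, A=7 T=5 G=4 C=4): length 20 ✓; GC 8/20 = 40.0%, outside 43.4–62.1% ✗; 3' end GAT has 1 G/C ✓; longest run = 3 ✓ — fails.
F4 (17 nt, A=3 T=2 G=4 C=8): length 17 ✓; GC 12/17 = 70.6%, outside 43.4–62.1% ✗; 3' end GCC has 3 G/C ✓; longest run = 4, exceeds 3 ✗ — fails.
F5 (17 nt, A=6 T=3 G=3 C=5): length 17 ✓; GC 8/17 = 47.1% ✓; 3' end CTA has 1 G/C ✓; longest run = 3 ✓ — passes.

F5 only.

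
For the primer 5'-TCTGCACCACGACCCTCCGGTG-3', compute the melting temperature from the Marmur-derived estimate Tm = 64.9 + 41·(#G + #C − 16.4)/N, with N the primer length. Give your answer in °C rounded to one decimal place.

62.3°C

Base counts: A=3, T=4, G=5, C=10; G+C = 15, N = 22.
Tm = 64.9 + 41·(15 − 16.4)/22 = 64.9 + -57.40/22 = 62.3°C.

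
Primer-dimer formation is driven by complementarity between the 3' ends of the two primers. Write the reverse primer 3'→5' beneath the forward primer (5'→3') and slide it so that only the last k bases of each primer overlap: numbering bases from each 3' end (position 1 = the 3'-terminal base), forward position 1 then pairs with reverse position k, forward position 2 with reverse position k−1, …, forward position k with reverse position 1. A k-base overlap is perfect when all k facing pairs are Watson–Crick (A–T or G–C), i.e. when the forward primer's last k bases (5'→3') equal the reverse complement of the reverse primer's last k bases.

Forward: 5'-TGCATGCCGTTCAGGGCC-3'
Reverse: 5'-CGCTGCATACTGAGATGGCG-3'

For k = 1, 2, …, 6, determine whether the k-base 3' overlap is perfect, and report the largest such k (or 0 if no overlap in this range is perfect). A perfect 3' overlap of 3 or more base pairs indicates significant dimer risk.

Last 6 bases (5'→3') — forward …AGGGCC, reverse …ATGGCG.
Reverse complement of the reverse primer's last 6 bases: CGCCAT; its first k bases are the reverse complement of the reverse primer's last k bases, so a perfect k-base overlap needs the forward primer's last k bases to equal them.
Comparing (forward last k vs required): k=1: C vs C ✓; k=2: CC vs CG ✗; k=3: GCC vs CGC ✗; k=4: GGCC vs CGCC ✗; k=5: GGGCC vs CGCCA ✗; k=6: AGGGCC vs CGCCAT ✗.
Only k = 1 is perfect, so the longest perfect 3' overlap is 1.

Longest perfect overlap: 1 complementary base pair; below the dimer-risk threshold (threshold 3).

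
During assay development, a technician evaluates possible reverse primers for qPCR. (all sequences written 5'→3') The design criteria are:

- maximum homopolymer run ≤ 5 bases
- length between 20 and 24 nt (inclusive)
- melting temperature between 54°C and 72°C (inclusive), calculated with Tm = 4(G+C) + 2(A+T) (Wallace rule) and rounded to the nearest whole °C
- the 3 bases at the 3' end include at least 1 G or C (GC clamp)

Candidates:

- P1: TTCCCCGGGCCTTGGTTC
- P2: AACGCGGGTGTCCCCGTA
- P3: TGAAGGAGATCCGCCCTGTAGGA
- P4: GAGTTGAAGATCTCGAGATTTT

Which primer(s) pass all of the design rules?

P3 only.

P1 (18 nt, A=0 T=6 G=5 C=7): longest run = 4 ✓; length 18, outside 20–24 ✗; Tm = 2·6 + 4·12 = 60°C ✓; 3' end TTC has 1 G/C ✓ — fails.
P2 (18 nt, A=3 T=3 G=6 C=6): longest run = 4 ✓; length 18, outside 20–24 ✗; Tm = 2·6 + 4·12 = 60°C ✓; 3' end GTA has 1 G/C ✓ — fails.
P3 (23 nt, A=6 T=4 G=8 C=5): longest run = 3 ✓; length 23 ✓; Tm = 2·10 + 4·13 = 72°C ✓; 3' end GGA has 2 G/C ✓ — passes.
P4 (22 nt, A=6 T=8 G=6 C=2): longest run = 4 ✓; length 22 ✓; Tm = 2·14 + 4·8 = 60°C ✓; 3' end TTT has 0 G/C, need ≥1 ✗ — fails.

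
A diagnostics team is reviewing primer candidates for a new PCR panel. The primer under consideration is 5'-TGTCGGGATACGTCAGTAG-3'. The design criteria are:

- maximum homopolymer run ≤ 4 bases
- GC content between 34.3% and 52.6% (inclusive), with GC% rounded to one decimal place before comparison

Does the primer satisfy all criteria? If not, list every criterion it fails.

Meets all criteria.

Base counts: A=4, T=5, G=7, C=3 (length 19).
homopolymer run: longest run = 3 ✓
GC content: GC 10/19 = 52.6% ✓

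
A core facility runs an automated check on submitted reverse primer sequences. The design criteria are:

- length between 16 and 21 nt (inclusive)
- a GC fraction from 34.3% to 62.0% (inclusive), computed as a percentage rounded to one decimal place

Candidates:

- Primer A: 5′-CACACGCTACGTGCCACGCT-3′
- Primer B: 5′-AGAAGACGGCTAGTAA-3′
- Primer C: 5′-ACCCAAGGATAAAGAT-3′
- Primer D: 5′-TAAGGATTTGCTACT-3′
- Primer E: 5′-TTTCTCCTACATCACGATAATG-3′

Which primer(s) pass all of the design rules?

Primer B and Primer C.

Primer A (20 nt, A=4 T=3 G=4 C=9): length 20 ✓; GC 13/20 = 65.0%, outside 34.3–62.0% ✗ — fails.
Primer B (16 nt, A=7 T=2 G=5 C=2): length 16 ✓; GC 7/16 = 43.8% ✓ — passes.
Primer C (16 nt, A=8 T=2 G=3 C=3): length 16 ✓; GC 6/16 = 37.5% ✓ — passes.
Primer D (15 nt, A=4 T=6 G=3 C=2): length 15, outside 16–21 ✗; GC 5/15 = 33.3%, outside 34.3–62.0% ✗ — fails.
Primer E (22 nt, A=6 T=8 G=2 C=6): length 22, outside 16–21 ✗; GC 8/22 = 36.4% ✓ — fails.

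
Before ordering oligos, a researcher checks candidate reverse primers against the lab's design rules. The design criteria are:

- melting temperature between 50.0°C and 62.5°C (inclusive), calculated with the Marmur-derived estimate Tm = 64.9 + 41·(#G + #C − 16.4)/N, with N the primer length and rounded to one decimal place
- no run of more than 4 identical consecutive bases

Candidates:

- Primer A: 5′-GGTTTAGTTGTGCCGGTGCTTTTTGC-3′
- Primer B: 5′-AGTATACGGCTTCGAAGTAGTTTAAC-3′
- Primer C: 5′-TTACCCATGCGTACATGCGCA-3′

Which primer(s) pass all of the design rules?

Primer B and Primer C.

Primer A (26 nt, A=1 T=12 G=9 C=4): Tm = 64.9 + 41·(13 − 16.4)/26 = 59.5°C ✓; longest run = 5, exceeds 4 ✗ — fails.
Primer B (26 nt, A=8 T=8 G=6 C=4): Tm = 64.9 + 41·(10 − 16.4)/26 = 54.8°C ✓; longest run = 3 ✓ — passes.
Primer C (21 nt, A=5 T=5 G=4 C=7): Tm = 64.9 + 41·(11 − 16.4)/21 = 54.4°C ✓; longest run = 3 ✓ — passes.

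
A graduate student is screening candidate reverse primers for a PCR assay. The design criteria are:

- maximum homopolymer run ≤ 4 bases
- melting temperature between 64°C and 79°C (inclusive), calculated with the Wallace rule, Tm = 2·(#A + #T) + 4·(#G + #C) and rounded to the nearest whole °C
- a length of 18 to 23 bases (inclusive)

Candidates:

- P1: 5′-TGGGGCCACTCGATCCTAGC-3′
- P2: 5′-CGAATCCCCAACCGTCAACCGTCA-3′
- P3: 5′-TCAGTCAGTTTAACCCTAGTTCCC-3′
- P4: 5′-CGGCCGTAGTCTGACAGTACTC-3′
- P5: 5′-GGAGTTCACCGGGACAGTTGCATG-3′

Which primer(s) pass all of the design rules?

P1 and P4.

P1 (20 nt, A=3 T=4 G=6 C=7): longest run = 4 ✓; Tm = 2·7 + 4·13 = 66°C ✓; length 20 ✓ — passes.
P2 (24 nt, A=7 T=3 G=3 C=11): longest run = 4 ✓; Tm = 2·10 + 4·14 = 76°C ✓; length 24, outside 18–23 ✗ — fails.
P3 (24 nt, A=5 T=8 G=3 C=8): longest run = 3 ✓; Tm = 2·13 + 4·11 = 70°C ✓; length 24, outside 18–23 ✗ — fails.
P4 (22 nt, A=4 T=5 G=6 C=7): longest run = 2 ✓; Tm = 2·9 + 4·13 = 70°C ✓; length 22 ✓ — passes.
P5 (24 nt, A=5 T=5 G=9 C=5): longest run = 3 ✓; Tm = 2·10 + 4·14 = 76°C ✓; length 24, outside 18–23 ✗ — fails.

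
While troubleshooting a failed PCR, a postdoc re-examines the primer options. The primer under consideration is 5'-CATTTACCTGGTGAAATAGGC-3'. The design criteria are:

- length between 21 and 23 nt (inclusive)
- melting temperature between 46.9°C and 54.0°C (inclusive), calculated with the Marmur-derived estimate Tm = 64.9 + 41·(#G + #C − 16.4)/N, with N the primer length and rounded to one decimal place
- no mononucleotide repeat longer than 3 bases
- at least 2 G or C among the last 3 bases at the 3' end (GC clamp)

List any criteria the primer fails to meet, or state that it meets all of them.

Meets all criteria.

Base counts: A=6, T=6, G=5, C=4 (length 21).
length: length 21 ✓
Tm: Tm = 64.9 + 41·(9 − 16.4)/21 = 50.5°C ✓
homopolymer run: longest run = 3 ✓
GC clamp: 3' end GGC has 3 G/C ✓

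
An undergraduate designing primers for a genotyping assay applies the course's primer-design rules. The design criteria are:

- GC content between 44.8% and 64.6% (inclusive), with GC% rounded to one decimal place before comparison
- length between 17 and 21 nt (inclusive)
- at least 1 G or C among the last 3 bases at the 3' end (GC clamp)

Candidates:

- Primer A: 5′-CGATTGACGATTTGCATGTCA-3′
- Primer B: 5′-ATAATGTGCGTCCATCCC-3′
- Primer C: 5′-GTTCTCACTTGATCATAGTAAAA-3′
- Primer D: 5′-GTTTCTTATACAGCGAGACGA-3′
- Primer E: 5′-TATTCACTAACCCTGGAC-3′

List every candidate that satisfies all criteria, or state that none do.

Primer A (21 nt, A=5 T=7 G=5 C=4): GC 9/21 = 42.9%, outside 44.8–64.6% ✗; length 21 ✓; 3' end TCA has 1 G/C ✓ — fails.
Primer B (18 nt, A=4 T=5 G=3 C=6): GC 9/18 = 50.0% ✓; length 18 ✓; 3' end CCC has 3 G/C ✓ — passes.
Primer C (23 nt, A=8 T=8 G=3 C=4): GC 7/23 = 30.4%, outside 44.8–64.6% ✗; length 23, outside 17–21 ✗; 3' end AAA has 0 G/C, need ≥1 ✗ — fails.
Primer D (21 nt, A=6 T=6 G=5 C=4): GC 9/21 = 42.9%, outside 44.8–64.6% ✗; length 21 ✓; 3' end CGA has 2 G/C ✓ — fails.
Primer E (18 nt, A=5 T=5 G=2 C=6): GC 8/18 = 44.4%, outside 44.8–64.6% ✗; length 18 ✓; 3' end GAC has 2 G/C ✓ — fails.

Primer B only.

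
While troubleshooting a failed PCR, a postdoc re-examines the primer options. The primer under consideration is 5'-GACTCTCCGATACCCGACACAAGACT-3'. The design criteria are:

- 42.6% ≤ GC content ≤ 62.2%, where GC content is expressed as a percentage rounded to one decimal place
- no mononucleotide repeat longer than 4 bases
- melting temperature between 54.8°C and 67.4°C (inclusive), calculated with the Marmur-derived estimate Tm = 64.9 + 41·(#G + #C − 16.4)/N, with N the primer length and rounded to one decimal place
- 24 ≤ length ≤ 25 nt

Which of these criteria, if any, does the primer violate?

Base counts: A=8, T=4, G=4, C=10 (length 26).
GC content: GC 14/26 = 53.8% ✓
homopolymer run: longest run = 3 ✓
Tm: Tm = 64.9 + 41·(14 − 16.4)/26 = 61.1°C ✓
length: length 26, outside 24–25 ✗

Fails: length.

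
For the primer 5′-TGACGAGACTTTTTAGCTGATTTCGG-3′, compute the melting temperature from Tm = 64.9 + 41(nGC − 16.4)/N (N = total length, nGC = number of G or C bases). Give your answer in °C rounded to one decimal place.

56.4°C

Base counts: A=5, T=10, G=7, C=4; G+C = 11, N = 26.
Tm = 64.9 + 41·(11 − 16.4)/26 = 64.9 + -221.40/26 = 56.4°C.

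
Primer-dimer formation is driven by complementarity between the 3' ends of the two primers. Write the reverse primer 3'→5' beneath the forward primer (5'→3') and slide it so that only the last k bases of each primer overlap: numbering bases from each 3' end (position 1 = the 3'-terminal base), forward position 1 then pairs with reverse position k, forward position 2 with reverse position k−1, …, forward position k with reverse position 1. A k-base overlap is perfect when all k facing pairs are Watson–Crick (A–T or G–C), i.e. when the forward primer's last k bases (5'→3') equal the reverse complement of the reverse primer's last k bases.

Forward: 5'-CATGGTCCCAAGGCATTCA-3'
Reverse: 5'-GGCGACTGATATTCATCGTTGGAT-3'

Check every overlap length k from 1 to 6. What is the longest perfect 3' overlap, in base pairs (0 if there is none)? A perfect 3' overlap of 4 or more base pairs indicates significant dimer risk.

Last 6 bases (5'→3') — forward …CATTCA, reverse …TTGGAT.
Reverse complement of the reverse primer's last 6 bases: ATCCAA; its first k bases are the reverse complement of the reverse primer's last k bases, so a perfect k-base overlap needs the forward primer's last k bases to equal them.
Comparing (forward last k vs required): k=1: A vs A ✓; k=2: CA vs AT ✗; k=3: TCA vs ATC ✗; k=4: TTCA vs ATCC ✗; k=5: ATTCA vs ATCCA ✗; k=6: CATTCA vs ATCCAA ✗.
Only k = 1 is perfect, so the longest perfect 3' overlap is 1.

Longest perfect overlap: 1 complementary base pair; below the dimer-risk threshold (threshold 4).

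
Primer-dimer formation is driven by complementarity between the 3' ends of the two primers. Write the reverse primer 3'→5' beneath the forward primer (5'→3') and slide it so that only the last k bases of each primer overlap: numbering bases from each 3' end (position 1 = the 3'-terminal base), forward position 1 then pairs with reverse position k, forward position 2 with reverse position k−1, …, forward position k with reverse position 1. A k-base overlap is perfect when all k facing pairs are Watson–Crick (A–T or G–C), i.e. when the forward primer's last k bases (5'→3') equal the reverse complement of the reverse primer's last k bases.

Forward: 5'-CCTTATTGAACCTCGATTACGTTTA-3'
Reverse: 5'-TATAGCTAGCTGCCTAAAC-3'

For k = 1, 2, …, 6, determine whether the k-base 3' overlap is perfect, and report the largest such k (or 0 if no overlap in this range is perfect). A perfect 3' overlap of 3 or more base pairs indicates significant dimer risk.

Longest perfect overlap: 5 complementary base pairs; significant dimer risk (threshold 3).

Last 6 bases (5'→3') — forward …CGTTTA, reverse …CTAAAC.
Reverse complement of the reverse primer's last 6 bases: GTTTAG; its first k bases are the reverse complement of the reverse primer's last k bases, so a perfect k-base overlap needs the forward primer's last k bases to equal them.
Comparing (forward last k vs required): k=1: A vs G ✗; k=2: TA vs GT ✗; k=3: TTA vs GTT ✗; k=4: TTTA vs GTTT ✗; k=5: GTTTA vs GTTTA ✓; k=6: CGTTTA vs GTTTAG ✗.
Only k = 5 is perfect, so the longest perfect 3' overlap is 5.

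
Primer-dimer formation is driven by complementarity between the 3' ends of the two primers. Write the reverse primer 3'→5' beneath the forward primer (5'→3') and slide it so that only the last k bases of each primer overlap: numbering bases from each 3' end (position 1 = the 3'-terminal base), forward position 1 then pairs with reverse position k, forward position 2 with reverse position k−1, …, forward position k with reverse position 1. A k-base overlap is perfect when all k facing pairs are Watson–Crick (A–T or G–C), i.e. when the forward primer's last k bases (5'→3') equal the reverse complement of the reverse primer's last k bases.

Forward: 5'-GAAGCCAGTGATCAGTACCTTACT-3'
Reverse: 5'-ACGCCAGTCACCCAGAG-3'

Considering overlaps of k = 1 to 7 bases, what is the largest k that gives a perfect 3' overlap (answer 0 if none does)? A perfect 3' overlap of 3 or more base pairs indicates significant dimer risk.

Last 7 bases (5'→3') — forward …CCTTACT, reverse …CCCAGAG.
Reverse complement of the reverse primer's last 7 bases: CTCTGGG; its first k bases are the reverse complement of the reverse primer's last k bases, so a perfect k-base overlap needs the forward primer's last k bases to equal them.
Comparing (forward last k vs required): k=1: T vs C ✗; k=2: CT vs CT ✓; k=3: ACT vs CTC ✗; k=4: TACT vs CTCT ✗; k=5: TTACT vs CTCTG ✗; k=6: CTTACT vs CTCTGG ✗; k=7: CCTTACT vs CTCTGGG ✗.
Only k = 2 is perfect, so the longest perfect 3' overlap is 2.

Longest perfect overlap: 2 complementary base pairs; below the dimer-risk threshold (threshold 3).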